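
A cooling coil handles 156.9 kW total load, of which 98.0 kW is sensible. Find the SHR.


SHR = Q_sensible / Q_total
SHR = 98.0 / 156.9
SHR = 0.625

0.625


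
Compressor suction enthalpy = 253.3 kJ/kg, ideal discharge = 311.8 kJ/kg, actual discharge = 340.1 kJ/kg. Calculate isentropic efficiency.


dh_ideal = 311.8 - 253.3 = 58.5 kJ/kg
dh_actual = 340.1 - 253.3 = 86.8 kJ/kg
eta_s = dh_ideal / dh_actual = 58.5 / 86.8
eta_s = 0.674

0.674


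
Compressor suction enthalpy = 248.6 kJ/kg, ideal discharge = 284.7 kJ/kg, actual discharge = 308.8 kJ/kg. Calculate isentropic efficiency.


dh_ideal = 284.7 - 248.6 = 36.1 kJ/kg
dh_actual = 308.8 - 248.6 = 60.2 kJ/kg
eta_s = dh_ideal / dh_actual = 36.1 / 60.2
eta_s = 0.5997

0.5997


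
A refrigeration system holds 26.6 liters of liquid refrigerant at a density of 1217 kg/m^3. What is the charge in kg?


Charge = V * rho / 1000
Charge = 26.6 * 1217 / 1000
Charge = 32.37 kg

32.37


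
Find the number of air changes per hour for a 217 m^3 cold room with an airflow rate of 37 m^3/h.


ACH = flow / volume
ACH = 37 / 217
ACH = 0.171

0.171


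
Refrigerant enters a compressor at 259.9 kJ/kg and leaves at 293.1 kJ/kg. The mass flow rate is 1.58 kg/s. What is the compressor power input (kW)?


dh = 293.1 - 259.9 = 33.2 kJ/kg
W = m_dot * dh = 1.58 * 33.2 = 52.46 kW

52.46


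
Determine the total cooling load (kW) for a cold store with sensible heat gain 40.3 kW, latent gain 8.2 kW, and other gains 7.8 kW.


Q_total = Q_s + Q_l + Q_misc
Q_total = 40.3 + 8.2 + 7.8
Q_total = 56.3 kW

56.3


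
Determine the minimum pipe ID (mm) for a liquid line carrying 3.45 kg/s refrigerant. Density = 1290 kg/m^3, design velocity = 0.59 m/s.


A = m_dot / (rho * v) = 3.45 / (1290 * 0.59) = 0.004532912889 m^2
d = sqrt(4*A/pi) * 1000
d = 76.0 mm

76.0


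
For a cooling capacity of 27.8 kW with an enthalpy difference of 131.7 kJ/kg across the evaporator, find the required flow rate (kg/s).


m_dot = Q / dh
m_dot = 27.8 / 131.7
m_dot = 0.2111 kg/s

0.2111


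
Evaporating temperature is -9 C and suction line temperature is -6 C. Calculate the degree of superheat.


Superheat = T_suction - T_evap
Superheat = -6 - (-9)
Superheat = 3 K

3


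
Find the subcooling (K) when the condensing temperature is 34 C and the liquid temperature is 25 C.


Subcooling = T_cond - T_liquid
Subcooling = 34 - 25
Subcooling = 9 K

9


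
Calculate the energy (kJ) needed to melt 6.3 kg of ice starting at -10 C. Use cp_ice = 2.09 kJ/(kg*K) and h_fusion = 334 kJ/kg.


Sensible heat = cp * dT = 2.09 * 10 = 20.9 kJ/kg
Total per kg = 20.9 + 334 = 354.9 kJ/kg
Q = m * total = 6.3 * 354.9
Q = 2235.9 kJ

2235.9


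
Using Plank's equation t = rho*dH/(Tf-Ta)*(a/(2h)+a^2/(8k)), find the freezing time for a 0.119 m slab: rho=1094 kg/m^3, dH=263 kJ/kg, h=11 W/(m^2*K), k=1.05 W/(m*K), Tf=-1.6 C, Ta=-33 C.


dT = -1.6 - (-33) = 31.4 K
term1 = a/(2h) = 0.119/(2*11) = 0.005409090909
term2 = a^2/(8k) = 0.119^2/(8*1.05) = 0.001685833333
t = rho*dH*1000/dT * (term1 + term2)
t = 1094*263*1000/31.4 * (0.005409090909 + 0.001685833333)
t = 65012 s

65012


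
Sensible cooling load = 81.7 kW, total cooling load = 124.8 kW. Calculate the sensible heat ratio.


SHR = Q_sensible / Q_total
SHR = 81.7 / 124.8
SHR = 0.655

0.655


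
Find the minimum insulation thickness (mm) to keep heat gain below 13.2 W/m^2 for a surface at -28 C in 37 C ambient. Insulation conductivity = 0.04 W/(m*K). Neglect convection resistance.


dT = 37 - (-28) = 65 K
thickness = k * dT / q_max * 1000
thickness = 0.04 * 65 / 13.2 * 1000
thickness = 197.0 mm

197.0


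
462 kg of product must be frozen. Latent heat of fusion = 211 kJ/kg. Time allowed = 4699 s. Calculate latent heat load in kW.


Q_lat = m * h_fg / t
Q_lat = 462 * 211 / 4699
Q_lat = 20.75 kW

20.75


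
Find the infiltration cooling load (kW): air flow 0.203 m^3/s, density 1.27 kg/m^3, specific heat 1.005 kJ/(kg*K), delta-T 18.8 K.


Q = V_dot * rho * cp * dT
Q = 0.203 * 1.27 * 1.005 * 18.8
Q = 4.871 kW

4.871


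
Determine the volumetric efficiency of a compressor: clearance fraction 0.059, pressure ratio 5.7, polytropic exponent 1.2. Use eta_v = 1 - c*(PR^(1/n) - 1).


PR^(1/n) = 5.7^(1/1.2) = 4.26477097
eta_v = 1 - 0.059 * (4.26477097 - 1)
eta_v = 0.8074

0.8074


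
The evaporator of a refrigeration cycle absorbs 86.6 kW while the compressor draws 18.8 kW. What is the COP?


COP = Q_evap / W
COP = 86.6 / 18.8
COP = 4.606

4.606


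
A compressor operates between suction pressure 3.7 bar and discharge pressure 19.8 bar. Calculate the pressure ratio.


PR = P_high / P_low
PR = 19.8 / 3.7
PR = 5.351

5.351


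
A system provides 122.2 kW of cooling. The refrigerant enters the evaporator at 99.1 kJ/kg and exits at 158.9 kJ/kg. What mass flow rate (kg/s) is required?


dh = 158.9 - 99.1 = 59.8 kJ/kg
m_dot = Q / dh = 122.2 / 59.8 = 2.0435 kg/s

2.0435


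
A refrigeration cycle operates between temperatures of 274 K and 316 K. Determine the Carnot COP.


dT = 316 - 274 = 42 K
COP_carnot = T_cold / dT = 274 / 42
COP_carnot = 6.524

6.524


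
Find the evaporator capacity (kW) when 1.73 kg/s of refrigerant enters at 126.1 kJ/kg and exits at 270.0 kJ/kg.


dh = 270.0 - 126.1 = 143.9 kJ/kg
Q_evap = m_dot * dh = 1.73 * 143.9
Q_evap = 248.95 kW

248.95


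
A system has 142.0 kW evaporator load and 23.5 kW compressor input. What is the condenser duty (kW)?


Q_cond = Q_evap + W
Q_cond = 142.0 + 23.5
Q_cond = 165.5 kW

165.5


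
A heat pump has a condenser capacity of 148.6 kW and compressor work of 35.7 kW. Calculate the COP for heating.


COP_hp = Q_cond / W
COP_hp = 148.6 / 35.7
COP_hp = 4.162

4.162


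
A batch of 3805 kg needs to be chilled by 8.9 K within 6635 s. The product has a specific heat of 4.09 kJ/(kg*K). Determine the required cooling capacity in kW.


Q = m * cp * dT / t
Q = 3805 * 4.09 * 8.9 / 6635
Q = 20.875 kW

20.875


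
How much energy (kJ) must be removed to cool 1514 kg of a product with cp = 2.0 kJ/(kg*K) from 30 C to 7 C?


dT = 30 - (7) = 23 K
Q = m * cp * dT = 1514 * 2.0 * 23
Q = 69644 kJ

69644


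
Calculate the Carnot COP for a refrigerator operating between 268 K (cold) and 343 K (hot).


dT = 343 - 268 = 75 K
COP_carnot = T_cold / dT = 268 / 75
COP_carnot = 3.573

3.573


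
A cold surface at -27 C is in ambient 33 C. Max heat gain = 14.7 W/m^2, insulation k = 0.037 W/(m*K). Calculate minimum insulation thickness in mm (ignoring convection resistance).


dT = 33 - (-27) = 60 K
thickness = k * dT / q_max * 1000
thickness = 0.037 * 60 / 14.7 * 1000
thickness = 151.0 mm

151.0


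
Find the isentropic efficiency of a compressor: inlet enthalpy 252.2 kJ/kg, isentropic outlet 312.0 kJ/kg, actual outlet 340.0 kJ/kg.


dh_ideal = 312.0 - 252.2 = 59.8 kJ/kg
dh_actual = 340.0 - 252.2 = 87.8 kJ/kg
eta_s = dh_ideal / dh_actual = 59.8 / 87.8
eta_s = 0.6811

0.6811


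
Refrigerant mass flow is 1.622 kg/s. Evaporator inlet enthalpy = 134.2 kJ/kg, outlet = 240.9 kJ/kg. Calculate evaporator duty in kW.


dh = 240.9 - 134.2 = 106.7 kJ/kg
Q_evap = m_dot * dh = 1.622 * 106.7
Q_evap = 173.07 kW

173.07


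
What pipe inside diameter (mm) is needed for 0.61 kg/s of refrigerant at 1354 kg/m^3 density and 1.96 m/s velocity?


A = m_dot / (rho * v) = 0.61 / (1354 * 1.96) = 0.0002298556055 m^2
d = sqrt(4*A/pi) * 1000
d = 17.1 mm

17.1


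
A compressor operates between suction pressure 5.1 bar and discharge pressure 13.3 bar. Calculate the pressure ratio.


PR = P_high / P_low
PR = 13.3 / 5.1
PR = 2.608

2.608


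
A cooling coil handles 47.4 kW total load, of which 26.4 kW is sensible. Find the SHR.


SHR = Q_sensible / Q_total
SHR = 26.4 / 47.4
SHR = 0.557

0.557


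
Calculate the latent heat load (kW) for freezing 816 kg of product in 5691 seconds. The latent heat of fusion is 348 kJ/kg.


Q_lat = m * h_fg / t
Q_lat = 816 * 348 / 5691
Q_lat = 49.9 kW

49.9


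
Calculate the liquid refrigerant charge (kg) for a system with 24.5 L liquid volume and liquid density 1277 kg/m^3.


Charge = V * rho / 1000
Charge = 24.5 * 1277 / 1000
Charge = 31.29 kg

31.29


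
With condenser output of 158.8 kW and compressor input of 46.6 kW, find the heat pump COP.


COP_hp = Q_cond / W
COP_hp = 158.8 / 46.6
COP_hp = 3.408

3.408


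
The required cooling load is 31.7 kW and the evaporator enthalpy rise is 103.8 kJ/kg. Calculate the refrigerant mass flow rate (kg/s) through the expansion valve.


m_dot = Q / dh
m_dot = 31.7 / 103.8
m_dot = 0.3054 kg/s

0.3054


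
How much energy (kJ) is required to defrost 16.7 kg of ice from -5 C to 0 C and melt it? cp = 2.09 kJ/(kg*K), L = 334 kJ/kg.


Sensible heat = cp * dT = 2.09 * 5 = 10.45 kJ/kg
Total per kg = 10.45 + 334 = 344.45 kJ/kg
Q = m * total = 16.7 * 344.45
Q = 5752.3 kJ

5752.3


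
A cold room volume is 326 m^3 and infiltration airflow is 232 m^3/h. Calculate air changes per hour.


ACH = flow / volume
ACH = 232 / 326
ACH = 0.712

0.712


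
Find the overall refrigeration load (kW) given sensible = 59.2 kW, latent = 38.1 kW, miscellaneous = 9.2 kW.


Q_total = Q_s + Q_l + Q_misc
Q_total = 59.2 + 38.1 + 9.2
Q_total = 106.5 kW

106.5


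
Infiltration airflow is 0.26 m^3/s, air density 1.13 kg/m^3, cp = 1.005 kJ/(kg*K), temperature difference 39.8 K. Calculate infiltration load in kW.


Q = V_dot * rho * cp * dT
Q = 0.26 * 1.13 * 1.005 * 39.8
Q = 11.752 kW

11.752


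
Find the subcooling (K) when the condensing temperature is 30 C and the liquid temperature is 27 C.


Subcooling = T_cond - T_liquid
Subcooling = 30 - 27
Subcooling = 3 K

3


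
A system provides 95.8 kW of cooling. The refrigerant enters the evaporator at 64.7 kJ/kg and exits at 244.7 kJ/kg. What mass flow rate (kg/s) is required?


dh = 244.7 - 64.7 = 180.0 kJ/kg
m_dot = Q / dh = 95.8 / 180.0 = 0.5322 kg/s

0.5322


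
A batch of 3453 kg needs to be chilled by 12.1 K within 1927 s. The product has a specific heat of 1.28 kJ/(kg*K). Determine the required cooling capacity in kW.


Q = m * cp * dT / t
Q = 3453 * 1.28 * 12.1 / 1927
Q = 27.753 kW

27.753


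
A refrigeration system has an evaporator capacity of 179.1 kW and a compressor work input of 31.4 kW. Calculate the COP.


COP = Q_evap / W
COP = 179.1 / 31.4
COP = 5.704

5.704


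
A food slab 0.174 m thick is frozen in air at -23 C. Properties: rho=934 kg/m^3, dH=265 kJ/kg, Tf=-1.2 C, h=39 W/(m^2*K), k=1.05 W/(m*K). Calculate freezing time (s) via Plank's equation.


dT = -1.2 - (-23) = 21.8 K
term1 = a/(2h) = 0.174/(2*39) = 0.002230769231
term2 = a^2/(8k) = 0.174^2/(8*1.05) = 0.003604285714
t = rho*dH*1000/dT * (term1 + term2)
t = 934*265*1000/21.8 * (0.002230769231 + 0.003604285714)
t = 66249 s

66249


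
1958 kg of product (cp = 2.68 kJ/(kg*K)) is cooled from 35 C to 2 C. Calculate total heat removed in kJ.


dT = 35 - (2) = 33 K
Q = m * cp * dT = 1958 * 2.68 * 33
Q = 173166 kJ

173166


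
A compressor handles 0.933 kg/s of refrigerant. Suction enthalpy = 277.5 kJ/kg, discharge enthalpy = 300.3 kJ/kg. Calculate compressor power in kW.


dh = 300.3 - 277.5 = 22.8 kJ/kg
W = m_dot * dh = 0.933 * 22.8 = 21.27 kW

21.27


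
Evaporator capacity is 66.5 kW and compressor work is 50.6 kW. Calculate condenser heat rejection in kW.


Q_cond = Q_evap + W
Q_cond = 66.5 + 50.6
Q_cond = 117.1 kW

117.1


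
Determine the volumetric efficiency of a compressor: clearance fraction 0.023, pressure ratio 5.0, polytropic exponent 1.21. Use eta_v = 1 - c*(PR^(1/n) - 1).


PR^(1/n) = 5.0^(1/1.21) = 3.78147436
eta_v = 1 - 0.023 * (3.78147436 - 1)
eta_v = 0.936

0.936


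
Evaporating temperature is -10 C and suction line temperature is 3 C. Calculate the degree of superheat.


Superheat = T_suction - T_evap
Superheat = 3 - (-10)
Superheat = 13 K

13


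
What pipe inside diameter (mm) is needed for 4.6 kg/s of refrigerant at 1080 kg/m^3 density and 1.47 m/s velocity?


A = m_dot / (rho * v) = 4.6 / (1080 * 1.47) = 0.002897455278 m^2
d = sqrt(4*A/pi) * 1000
d = 60.7 mm

60.7


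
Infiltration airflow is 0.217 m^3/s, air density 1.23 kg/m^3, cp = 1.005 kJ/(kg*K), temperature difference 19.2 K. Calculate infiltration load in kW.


Q = V_dot * rho * cp * dT
Q = 0.217 * 1.23 * 1.005 * 19.2
Q = 5.15 kW

5.15


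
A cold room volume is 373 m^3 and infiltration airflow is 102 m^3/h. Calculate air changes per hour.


ACH = flow / volume
ACH = 102 / 373
ACH = 0.273

0.273


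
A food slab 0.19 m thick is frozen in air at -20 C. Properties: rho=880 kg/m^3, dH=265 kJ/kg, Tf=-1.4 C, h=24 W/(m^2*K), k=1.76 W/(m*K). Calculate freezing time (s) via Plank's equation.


dT = -1.4 - (-20) = 18.6 K
term1 = a/(2h) = 0.19/(2*24) = 0.003958333333
term2 = a^2/(8k) = 0.19^2/(8*1.76) = 0.002563920455
t = rho*dH*1000/dT * (term1 + term2)
t = 880*265*1000/18.6 * (0.003958333333 + 0.002563920455)
t = 81774 s

81774


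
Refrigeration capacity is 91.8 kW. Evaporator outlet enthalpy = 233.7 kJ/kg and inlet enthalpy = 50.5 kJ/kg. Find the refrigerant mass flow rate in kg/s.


dh = 233.7 - 50.5 = 183.2 kJ/kg
m_dot = Q / dh = 91.8 / 183.2 = 0.5011 kg/s

0.5011


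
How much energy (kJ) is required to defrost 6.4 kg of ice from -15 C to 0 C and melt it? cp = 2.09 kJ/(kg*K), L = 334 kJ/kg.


Sensible heat = cp * dT = 2.09 * 15 = 31.35 kJ/kg
Total per kg = 31.35 + 334 = 365.35 kJ/kg
Q = m * total = 6.4 * 365.35
Q = 2338.2 kJ

2338.2


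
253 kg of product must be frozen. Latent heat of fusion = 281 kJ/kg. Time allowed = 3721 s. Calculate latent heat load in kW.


Q_lat = m * h_fg / t
Q_lat = 253 * 281 / 3721
Q_lat = 19.11 kW

19.11


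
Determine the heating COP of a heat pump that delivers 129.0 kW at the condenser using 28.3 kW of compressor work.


COP_hp = Q_cond / W
COP_hp = 129.0 / 28.3
COP_hp = 4.558

4.558


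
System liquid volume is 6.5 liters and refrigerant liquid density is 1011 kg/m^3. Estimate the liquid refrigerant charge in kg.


Charge = V * rho / 1000
Charge = 6.5 * 1011 / 1000
Charge = 6.57 kg

6.57


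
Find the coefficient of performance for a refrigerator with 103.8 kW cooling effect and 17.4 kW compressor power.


COP = Q_evap / W
COP = 103.8 / 17.4
COP = 5.966

5.966


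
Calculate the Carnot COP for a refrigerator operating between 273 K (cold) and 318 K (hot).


dT = 318 - 273 = 45 K
COP_carnot = T_cold / dT = 273 / 45
COP_carnot = 6.067

6.067


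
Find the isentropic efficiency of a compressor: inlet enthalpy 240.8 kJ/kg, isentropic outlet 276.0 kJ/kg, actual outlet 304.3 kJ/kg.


dh_ideal = 276.0 - 240.8 = 35.2 kJ/kg
dh_actual = 304.3 - 240.8 = 63.5 kJ/kg
eta_s = dh_ideal / dh_actual = 35.2 / 63.5
eta_s = 0.5543

0.5543


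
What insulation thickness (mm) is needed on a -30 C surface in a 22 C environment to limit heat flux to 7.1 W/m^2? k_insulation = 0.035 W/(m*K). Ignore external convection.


dT = 22 - (-30) = 52 K
thickness = k * dT / q_max * 1000
thickness = 0.035 * 52 / 7.1 * 1000
thickness = 256.3 mm

256.3


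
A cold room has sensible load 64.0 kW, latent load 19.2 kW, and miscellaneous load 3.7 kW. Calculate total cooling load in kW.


Q_total = Q_s + Q_l + Q_misc
Q_total = 64.0 + 19.2 + 3.7
Q_total = 86.9 kW

86.9


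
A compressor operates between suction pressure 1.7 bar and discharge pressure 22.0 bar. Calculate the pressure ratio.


PR = P_high / P_low
PR = 22.0 / 1.7
PR = 12.941

12.941


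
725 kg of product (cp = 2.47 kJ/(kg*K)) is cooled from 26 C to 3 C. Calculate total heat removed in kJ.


dT = 26 - (3) = 23 K
Q = m * cp * dT = 725 * 2.47 * 23
Q = 41187 kJ

41187


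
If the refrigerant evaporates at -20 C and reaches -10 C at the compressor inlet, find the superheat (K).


Superheat = T_suction - T_evap
Superheat = -10 - (-20)
Superheat = 10 K

10


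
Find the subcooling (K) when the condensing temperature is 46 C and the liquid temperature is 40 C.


Subcooling = T_cond - T_liquid
Subcooling = 46 - 40
Subcooling = 6 K

6


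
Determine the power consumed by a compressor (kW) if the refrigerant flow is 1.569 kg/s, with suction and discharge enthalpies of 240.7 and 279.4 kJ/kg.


dh = 279.4 - 240.7 = 38.7 kJ/kg
W = m_dot * dh = 1.569 * 38.7 = 60.72 kW

60.72


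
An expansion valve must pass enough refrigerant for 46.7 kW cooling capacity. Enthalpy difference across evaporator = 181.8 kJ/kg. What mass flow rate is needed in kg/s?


m_dot = Q / dh
m_dot = 46.7 / 181.8
m_dot = 0.2569 kg/s

0.2569


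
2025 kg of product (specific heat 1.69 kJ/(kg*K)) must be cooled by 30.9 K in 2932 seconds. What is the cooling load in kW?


Q = m * cp * dT / t
Q = 2025 * 1.69 * 30.9 / 2932
Q = 36.067 kW

36.067


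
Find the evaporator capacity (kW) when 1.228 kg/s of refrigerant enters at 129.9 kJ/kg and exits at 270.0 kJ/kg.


dh = 270.0 - 129.9 = 140.1 kJ/kg
Q_evap = m_dot * dh = 1.228 * 140.1
Q_evap = 172.04 kW

172.04


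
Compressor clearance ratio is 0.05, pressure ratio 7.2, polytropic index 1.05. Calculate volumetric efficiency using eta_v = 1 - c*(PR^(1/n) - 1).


PR^(1/n) = 7.2^(1/1.05) = 6.5540106
eta_v = 1 - 0.05 * (6.5540106 - 1)
eta_v = 0.7223

0.7223


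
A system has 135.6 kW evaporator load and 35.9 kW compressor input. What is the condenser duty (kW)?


Q_cond = Q_evap + W
Q_cond = 135.6 + 35.9
Q_cond = 171.5 kW

171.5


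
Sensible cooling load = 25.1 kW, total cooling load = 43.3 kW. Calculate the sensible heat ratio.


SHR = Q_sensible / Q_total
SHR = 25.1 / 43.3
SHR = 0.58

0.58


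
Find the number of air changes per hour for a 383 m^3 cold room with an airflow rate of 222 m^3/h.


ACH = flow / volume
ACH = 222 / 383
ACH = 0.58

0.58


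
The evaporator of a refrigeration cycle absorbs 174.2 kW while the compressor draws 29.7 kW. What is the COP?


COP = Q_evap / W
COP = 174.2 / 29.7
COP = 5.865

5.865


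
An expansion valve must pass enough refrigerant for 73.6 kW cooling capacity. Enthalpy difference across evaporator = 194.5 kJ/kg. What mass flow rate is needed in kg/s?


m_dot = Q / dh
m_dot = 73.6 / 194.5
m_dot = 0.3784 kg/s

0.3784


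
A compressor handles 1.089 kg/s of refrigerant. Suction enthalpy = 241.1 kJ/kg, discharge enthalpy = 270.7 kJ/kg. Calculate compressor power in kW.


dh = 270.7 - 241.1 = 29.6 kJ/kg
W = m_dot * dh = 1.089 * 29.6 = 32.23 kW

32.23


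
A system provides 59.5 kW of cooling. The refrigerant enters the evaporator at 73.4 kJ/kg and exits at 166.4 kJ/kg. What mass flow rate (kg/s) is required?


dh = 166.4 - 73.4 = 93.0 kJ/kg
m_dot = Q / dh = 59.5 / 93.0 = 0.6398 kg/s

0.6398


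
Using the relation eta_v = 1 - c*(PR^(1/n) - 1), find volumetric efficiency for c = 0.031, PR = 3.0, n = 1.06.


PR^(1/n) = 3.0^(1/1.06) = 2.81912538
eta_v = 1 - 0.031 * (2.81912538 - 1)
eta_v = 0.9436

0.9436


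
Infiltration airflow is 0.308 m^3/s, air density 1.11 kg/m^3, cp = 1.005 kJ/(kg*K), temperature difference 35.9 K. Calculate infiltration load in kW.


Q = V_dot * rho * cp * dT
Q = 0.308 * 1.11 * 1.005 * 35.9
Q = 12.335 kW

12.335


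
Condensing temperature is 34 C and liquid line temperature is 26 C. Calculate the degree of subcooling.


Subcooling = T_cond - T_liquid
Subcooling = 34 - 26
Subcooling = 8 K

8


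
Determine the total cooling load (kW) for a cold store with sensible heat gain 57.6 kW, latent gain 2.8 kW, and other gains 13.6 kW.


Q_total = Q_s + Q_l + Q_misc
Q_total = 57.6 + 2.8 + 13.6
Q_total = 74.0 kW

74.0


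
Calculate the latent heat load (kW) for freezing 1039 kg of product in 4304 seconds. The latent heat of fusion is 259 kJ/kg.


Q_lat = m * h_fg / t
Q_lat = 1039 * 259 / 4304
Q_lat = 62.52 kW

62.52


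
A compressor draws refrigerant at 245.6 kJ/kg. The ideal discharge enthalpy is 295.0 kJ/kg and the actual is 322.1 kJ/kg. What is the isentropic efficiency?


dh_ideal = 295.0 - 245.6 = 49.4 kJ/kg
dh_actual = 322.1 - 245.6 = 76.5 kJ/kg
eta_s = dh_ideal / dh_actual = 49.4 / 76.5
eta_s = 0.6458

0.6458


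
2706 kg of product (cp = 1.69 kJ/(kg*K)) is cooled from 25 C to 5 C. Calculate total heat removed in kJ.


dT = 25 - (5) = 20 K
Q = m * cp * dT = 2706 * 1.69 * 20
Q = 91463 kJ

91463


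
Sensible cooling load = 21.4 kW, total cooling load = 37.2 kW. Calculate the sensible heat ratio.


SHR = Q_sensible / Q_total
SHR = 21.4 / 37.2
SHR = 0.575

0.575


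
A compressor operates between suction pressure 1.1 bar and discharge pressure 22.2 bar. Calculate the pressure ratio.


PR = P_high / P_low
PR = 22.2 / 1.1
PR = 20.182

20.182


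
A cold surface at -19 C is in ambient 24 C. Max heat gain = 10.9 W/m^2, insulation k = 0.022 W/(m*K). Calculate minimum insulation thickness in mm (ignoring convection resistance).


dT = 24 - (-19) = 43 K
thickness = k * dT / q_max * 1000
thickness = 0.022 * 43 / 10.9 * 1000
thickness = 86.8 mm

86.8


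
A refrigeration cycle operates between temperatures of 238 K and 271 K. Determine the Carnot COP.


dT = 271 - 238 = 33 K
COP_carnot = T_cold / dT = 238 / 33
COP_carnot = 7.212

7.212


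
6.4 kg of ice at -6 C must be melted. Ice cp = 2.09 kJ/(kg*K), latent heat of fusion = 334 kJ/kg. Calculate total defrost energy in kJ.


Sensible heat = cp * dT = 2.09 * 6 = 12.54 kJ/kg
Total per kg = 12.54 + 334 = 346.54 kJ/kg
Q = m * total = 6.4 * 346.54
Q = 2217.9 kJ

2217.9


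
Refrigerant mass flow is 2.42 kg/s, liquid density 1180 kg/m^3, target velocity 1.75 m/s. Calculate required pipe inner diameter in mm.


A = m_dot / (rho * v) = 2.42 / (1180 * 1.75) = 0.001171912833 m^2
d = sqrt(4*A/pi) * 1000
d = 38.6 mm

38.6


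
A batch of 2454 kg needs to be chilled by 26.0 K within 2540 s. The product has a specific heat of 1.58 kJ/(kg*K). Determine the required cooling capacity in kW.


Q = m * cp * dT / t
Q = 2454 * 1.58 * 26.0 / 2540
Q = 39.689 kW

39.689


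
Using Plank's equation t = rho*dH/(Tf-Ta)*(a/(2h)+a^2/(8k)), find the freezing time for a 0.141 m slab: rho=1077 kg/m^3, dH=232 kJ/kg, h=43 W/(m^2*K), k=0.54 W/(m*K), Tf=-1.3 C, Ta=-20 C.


dT = -1.3 - (-20) = 18.7 K
term1 = a/(2h) = 0.141/(2*43) = 0.001639534884
term2 = a^2/(8k) = 0.141^2/(8*0.54) = 0.004602083333
t = rho*dH*1000/dT * (term1 + term2)
t = 1077*232*1000/18.7 * (0.001639534884 + 0.004602083333)
t = 83399 s

83399


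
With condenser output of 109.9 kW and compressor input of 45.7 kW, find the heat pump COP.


COP_hp = Q_cond / W
COP_hp = 109.9 / 45.7
COP_hp = 2.405

2.405


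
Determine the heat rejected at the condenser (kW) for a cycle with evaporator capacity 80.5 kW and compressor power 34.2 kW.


Q_cond = Q_evap + W
Q_cond = 80.5 + 34.2
Q_cond = 114.7 kW

114.7


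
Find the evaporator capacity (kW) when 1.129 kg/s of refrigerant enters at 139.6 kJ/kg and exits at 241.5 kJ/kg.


dh = 241.5 - 139.6 = 101.9 kJ/kg
Q_evap = m_dot * dh = 1.129 * 101.9
Q_evap = 115.05 kW

115.05


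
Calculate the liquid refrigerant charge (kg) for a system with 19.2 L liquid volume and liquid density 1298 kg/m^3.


Charge = V * rho / 1000
Charge = 19.2 * 1298 / 1000
Charge = 24.92 kg

24.92


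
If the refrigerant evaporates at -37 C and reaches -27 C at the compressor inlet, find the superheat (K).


Superheat = T_suction - T_evap
Superheat = -27 - (-37)
Superheat = 10 K

10


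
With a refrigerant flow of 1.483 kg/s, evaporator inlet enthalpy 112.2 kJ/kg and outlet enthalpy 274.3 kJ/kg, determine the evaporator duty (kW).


dh = 274.3 - 112.2 = 162.1 kJ/kg
Q_evap = m_dot * dh = 1.483 * 162.1
Q_evap = 240.39 kW

240.39


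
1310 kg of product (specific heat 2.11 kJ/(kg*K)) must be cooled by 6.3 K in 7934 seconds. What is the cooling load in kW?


Q = m * cp * dT / t
Q = 1310 * 2.11 * 6.3 / 7934
Q = 2.195 kW

2.195


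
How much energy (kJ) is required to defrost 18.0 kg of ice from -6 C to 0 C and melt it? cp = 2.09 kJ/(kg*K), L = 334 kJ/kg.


Sensible heat = cp * dT = 2.09 * 6 = 12.54 kJ/kg
Total per kg = 12.54 + 334 = 346.54 kJ/kg
Q = m * total = 18.0 * 346.54
Q = 6237.7 kJ

6237.7


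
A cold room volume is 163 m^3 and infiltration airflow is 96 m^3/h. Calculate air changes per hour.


ACH = flow / volume
ACH = 96 / 163
ACH = 0.589

0.589


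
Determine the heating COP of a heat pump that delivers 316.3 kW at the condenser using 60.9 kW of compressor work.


COP_hp = Q_cond / W
COP_hp = 316.3 / 60.9
COP_hp = 5.194

5.194


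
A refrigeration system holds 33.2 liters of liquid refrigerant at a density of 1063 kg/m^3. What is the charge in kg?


Charge = V * rho / 1000
Charge = 33.2 * 1063 / 1000
Charge = 35.29 kg

35.29


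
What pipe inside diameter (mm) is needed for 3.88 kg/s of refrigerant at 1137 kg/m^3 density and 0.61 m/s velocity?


A = m_dot / (rho * v) = 3.88 / (1137 * 0.61) = 0.005594244272 m^2
d = sqrt(4*A/pi) * 1000
d = 84.4 mm

84.4


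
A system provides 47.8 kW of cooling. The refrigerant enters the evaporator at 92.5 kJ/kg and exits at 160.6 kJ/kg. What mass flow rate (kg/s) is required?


dh = 160.6 - 92.5 = 68.1 kJ/kg
m_dot = Q / dh = 47.8 / 68.1 = 0.7019 kg/s

0.7019


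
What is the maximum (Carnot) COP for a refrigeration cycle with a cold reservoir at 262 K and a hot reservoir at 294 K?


dT = 294 - 262 = 32 K
COP_carnot = T_cold / dT = 262 / 32
COP_carnot = 8.188

8.188


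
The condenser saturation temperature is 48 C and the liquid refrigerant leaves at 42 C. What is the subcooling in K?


Subcooling = T_cond - T_liquid
Subcooling = 48 - 42
Subcooling = 6 K

6


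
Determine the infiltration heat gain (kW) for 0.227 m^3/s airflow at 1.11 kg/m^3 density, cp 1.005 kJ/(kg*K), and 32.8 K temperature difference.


Q = V_dot * rho * cp * dT
Q = 0.227 * 1.11 * 1.005 * 32.8
Q = 8.306 kW

8.306


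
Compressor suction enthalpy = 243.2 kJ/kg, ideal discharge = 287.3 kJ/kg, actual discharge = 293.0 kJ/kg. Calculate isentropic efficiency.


dh_ideal = 287.3 - 243.2 = 44.1 kJ/kg
dh_actual = 293.0 - 243.2 = 49.8 kJ/kg
eta_s = dh_ideal / dh_actual = 44.1 / 49.8
eta_s = 0.8855

0.8855


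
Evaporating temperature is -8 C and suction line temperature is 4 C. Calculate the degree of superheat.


Superheat = T_suction - T_evap
Superheat = 4 - (-8)
Superheat = 12 K

12


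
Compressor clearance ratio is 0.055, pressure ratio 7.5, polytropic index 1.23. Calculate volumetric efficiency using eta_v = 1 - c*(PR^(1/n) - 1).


PR^(1/n) = 7.5^(1/1.23) = 5.14555141
eta_v = 1 - 0.055 * (5.14555141 - 1)
eta_v = 0.772

0.772


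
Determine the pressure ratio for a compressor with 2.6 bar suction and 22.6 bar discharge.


PR = P_high / P_low
PR = 22.6 / 2.6
PR = 8.692

8.692


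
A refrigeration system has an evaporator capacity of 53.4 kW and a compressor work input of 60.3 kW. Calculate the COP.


COP = Q_evap / W
COP = 53.4 / 60.3
COP = 0.886

0.886


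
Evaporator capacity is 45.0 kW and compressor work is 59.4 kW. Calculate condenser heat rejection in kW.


Q_cond = Q_evap + W
Q_cond = 45.0 + 59.4
Q_cond = 104.4 kW

104.4


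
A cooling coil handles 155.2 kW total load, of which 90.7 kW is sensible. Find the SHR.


SHR = Q_sensible / Q_total
SHR = 90.7 / 155.2
SHR = 0.584

0.584


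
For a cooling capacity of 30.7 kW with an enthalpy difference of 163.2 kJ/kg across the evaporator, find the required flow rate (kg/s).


m_dot = Q / dh
m_dot = 30.7 / 163.2
m_dot = 0.1881 kg/s

0.1881


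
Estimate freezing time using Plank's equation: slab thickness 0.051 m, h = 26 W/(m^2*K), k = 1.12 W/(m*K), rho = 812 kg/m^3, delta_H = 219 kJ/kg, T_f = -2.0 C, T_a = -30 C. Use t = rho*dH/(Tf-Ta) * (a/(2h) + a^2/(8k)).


dT = -2.0 - (-30) = 28.0 K
term1 = a/(2h) = 0.051/(2*26) = 0.0009807692308
term2 = a^2/(8k) = 0.051^2/(8*1.12) = 0.0002902901786
t = rho*dH*1000/dT * (term1 + term2)
t = 812*219*1000/28.0 * (0.0009807692308 + 0.0002902901786)
t = 8072 s

8072


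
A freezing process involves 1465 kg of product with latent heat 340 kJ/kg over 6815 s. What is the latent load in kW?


Q_lat = m * h_fg / t
Q_lat = 1465 * 340 / 6815
Q_lat = 73.09 kW

73.09


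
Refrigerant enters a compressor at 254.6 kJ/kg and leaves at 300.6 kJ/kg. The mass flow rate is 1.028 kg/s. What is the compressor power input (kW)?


dh = 300.6 - 254.6 = 46.0 kJ/kg
W = m_dot * dh = 1.028 * 46.0 = 47.29 kW

47.29


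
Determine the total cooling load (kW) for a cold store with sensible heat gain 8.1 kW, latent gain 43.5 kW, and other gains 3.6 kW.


Q_total = Q_s + Q_l + Q_misc
Q_total = 8.1 + 43.5 + 3.6
Q_total = 55.2 kW

55.2


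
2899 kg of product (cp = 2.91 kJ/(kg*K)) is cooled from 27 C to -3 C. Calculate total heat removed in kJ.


dT = 27 - (-3) = 30 K
Q = m * cp * dT = 2899 * 2.91 * 30
Q = 253083 kJ

253083


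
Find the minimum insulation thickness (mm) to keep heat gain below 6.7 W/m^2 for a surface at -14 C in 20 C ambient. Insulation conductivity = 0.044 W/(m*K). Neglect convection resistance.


dT = 20 - (-14) = 34 K
thickness = k * dT / q_max * 1000
thickness = 0.044 * 34 / 6.7 * 1000
thickness = 223.3 mm

223.3


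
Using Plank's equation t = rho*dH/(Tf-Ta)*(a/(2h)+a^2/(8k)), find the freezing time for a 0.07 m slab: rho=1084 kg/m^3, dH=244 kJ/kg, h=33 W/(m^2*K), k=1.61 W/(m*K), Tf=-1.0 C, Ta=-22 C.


dT = -1.0 - (-22) = 21.0 K
term1 = a/(2h) = 0.07/(2*33) = 0.001060606061
term2 = a^2/(8k) = 0.07^2/(8*1.61) = 0.0003804347826
t = rho*dH*1000/dT * (term1 + term2)
t = 1084*244*1000/21.0 * (0.001060606061 + 0.0003804347826)
t = 18150 s

18150


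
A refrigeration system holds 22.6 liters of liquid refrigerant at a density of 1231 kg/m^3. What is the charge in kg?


Charge = V * rho / 1000
Charge = 22.6 * 1231 / 1000
Charge = 27.82 kg

27.82


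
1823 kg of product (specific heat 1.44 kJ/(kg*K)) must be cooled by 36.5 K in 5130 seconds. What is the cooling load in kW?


Q = m * cp * dT / t
Q = 1823 * 1.44 * 36.5 / 5130
Q = 18.678 kW

18.678


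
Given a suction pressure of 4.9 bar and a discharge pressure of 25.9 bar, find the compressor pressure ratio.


PR = P_high / P_low
PR = 25.9 / 4.9
PR = 5.286

5.286


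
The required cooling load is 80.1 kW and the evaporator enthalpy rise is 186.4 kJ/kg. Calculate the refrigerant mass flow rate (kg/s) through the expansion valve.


m_dot = Q / dh
m_dot = 80.1 / 186.4
m_dot = 0.4297 kg/s

0.4297


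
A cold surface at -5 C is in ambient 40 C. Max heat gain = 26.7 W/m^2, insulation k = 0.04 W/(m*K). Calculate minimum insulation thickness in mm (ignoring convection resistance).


dT = 40 - (-5) = 45 K
thickness = k * dT / q_max * 1000
thickness = 0.04 * 45 / 26.7 * 1000
thickness = 67.4 mm

67.4


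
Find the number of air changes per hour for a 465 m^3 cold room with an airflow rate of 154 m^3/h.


ACH = flow / volume
ACH = 154 / 465
ACH = 0.331

0.331


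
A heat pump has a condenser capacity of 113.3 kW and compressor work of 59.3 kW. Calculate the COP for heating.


COP_hp = Q_cond / W
COP_hp = 113.3 / 59.3
COP_hp = 1.911

1.911


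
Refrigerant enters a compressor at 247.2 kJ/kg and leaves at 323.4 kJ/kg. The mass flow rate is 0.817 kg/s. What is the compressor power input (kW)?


dh = 323.4 - 247.2 = 76.2 kJ/kg
W = m_dot * dh = 0.817 * 76.2 = 62.26 kW

62.26


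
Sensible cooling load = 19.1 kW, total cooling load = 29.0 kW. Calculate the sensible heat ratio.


SHR = Q_sensible / Q_total
SHR = 19.1 / 29.0
SHR = 0.659

0.659


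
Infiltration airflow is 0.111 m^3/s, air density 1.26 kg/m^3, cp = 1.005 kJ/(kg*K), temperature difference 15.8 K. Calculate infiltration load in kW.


Q = V_dot * rho * cp * dT
Q = 0.111 * 1.26 * 1.005 * 15.8
Q = 2.221 kW

2.221


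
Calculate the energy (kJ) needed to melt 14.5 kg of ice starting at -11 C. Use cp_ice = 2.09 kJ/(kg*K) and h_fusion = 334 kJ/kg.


Sensible heat = cp * dT = 2.09 * 11 = 22.99 kJ/kg
Total per kg = 22.99 + 334 = 356.99 kJ/kg
Q = m * total = 14.5 * 356.99
Q = 5176.4 kJ

5176.4


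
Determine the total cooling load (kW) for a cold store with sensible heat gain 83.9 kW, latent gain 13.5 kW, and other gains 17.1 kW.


Q_total = Q_s + Q_l + Q_misc
Q_total = 83.9 + 13.5 + 17.1
Q_total = 114.5 kW

114.5


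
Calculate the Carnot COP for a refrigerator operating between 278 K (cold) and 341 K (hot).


dT = 341 - 278 = 63 K
COP_carnot = T_cold / dT = 278 / 63
COP_carnot = 4.413

4.413


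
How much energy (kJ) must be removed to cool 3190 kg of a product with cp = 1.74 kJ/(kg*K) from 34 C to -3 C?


dT = 34 - (-3) = 37 K
Q = m * cp * dT = 3190 * 1.74 * 37
Q = 205372 kJ

205372


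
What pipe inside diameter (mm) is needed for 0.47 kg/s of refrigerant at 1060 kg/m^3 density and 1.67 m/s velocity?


A = m_dot / (rho * v) = 0.47 / (1060 * 1.67) = 0.0002655067224 m^2
d = sqrt(4*A/pi) * 1000
d = 18.4 mm

18.4


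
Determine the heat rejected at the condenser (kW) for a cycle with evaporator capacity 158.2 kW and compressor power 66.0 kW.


Q_cond = Q_evap + W
Q_cond = 158.2 + 66.0
Q_cond = 224.2 kW

224.2


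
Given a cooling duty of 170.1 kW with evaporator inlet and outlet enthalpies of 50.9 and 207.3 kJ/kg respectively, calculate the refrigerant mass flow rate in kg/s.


dh = 207.3 - 50.9 = 156.4 kJ/kg
m_dot = Q / dh = 170.1 / 156.4 = 1.0876 kg/s

1.0876


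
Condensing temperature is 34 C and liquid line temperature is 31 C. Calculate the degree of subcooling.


Subcooling = T_cond - T_liquid
Subcooling = 34 - 31
Subcooling = 3 K

3


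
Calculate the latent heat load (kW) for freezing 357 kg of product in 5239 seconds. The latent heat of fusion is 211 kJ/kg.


Q_lat = m * h_fg / t
Q_lat = 357 * 211 / 5239
Q_lat = 14.38 kW

14.38


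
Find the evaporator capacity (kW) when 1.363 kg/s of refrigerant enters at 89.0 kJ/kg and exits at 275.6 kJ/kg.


dh = 275.6 - 89.0 = 186.6 kJ/kg
Q_evap = m_dot * dh = 1.363 * 186.6
Q_evap = 254.34 kW

254.34


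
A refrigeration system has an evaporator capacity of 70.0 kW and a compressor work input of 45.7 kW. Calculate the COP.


COP = Q_evap / W
COP = 70.0 / 45.7
COP = 1.532

1.532


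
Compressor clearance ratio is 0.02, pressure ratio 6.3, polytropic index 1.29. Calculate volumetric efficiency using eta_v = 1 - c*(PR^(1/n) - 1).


PR^(1/n) = 6.3^(1/1.29) = 4.16527651
eta_v = 1 - 0.02 * (4.16527651 - 1)
eta_v = 0.9367

0.9367


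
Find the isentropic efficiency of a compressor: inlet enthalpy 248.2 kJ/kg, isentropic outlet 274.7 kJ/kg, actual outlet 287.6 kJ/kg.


dh_ideal = 274.7 - 248.2 = 26.5 kJ/kg
dh_actual = 287.6 - 248.2 = 39.4 kJ/kg
eta_s = dh_ideal / dh_actual = 26.5 / 39.4
eta_s = 0.6726

0.6726


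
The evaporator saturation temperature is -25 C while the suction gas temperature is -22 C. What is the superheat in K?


Superheat = T_suction - T_evap
Superheat = -22 - (-25)
Superheat = 3 K

3


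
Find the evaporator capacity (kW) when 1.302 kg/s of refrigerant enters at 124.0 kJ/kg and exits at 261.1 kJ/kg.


dh = 261.1 - 124.0 = 137.1 kJ/kg
Q_evap = m_dot * dh = 1.302 * 137.1
Q_evap = 178.5 kW

178.5


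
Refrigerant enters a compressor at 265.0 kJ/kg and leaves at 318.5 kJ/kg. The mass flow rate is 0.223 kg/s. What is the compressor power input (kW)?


dh = 318.5 - 265.0 = 53.5 kJ/kg
W = m_dot * dh = 0.223 * 53.5 = 11.93 kW

11.93


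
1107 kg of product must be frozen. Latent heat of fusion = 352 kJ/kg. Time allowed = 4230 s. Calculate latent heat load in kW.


Q_lat = m * h_fg / t
Q_lat = 1107 * 352 / 4230
Q_lat = 92.12 kW

92.12


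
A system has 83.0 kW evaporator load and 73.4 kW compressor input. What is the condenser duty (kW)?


Q_cond = Q_evap + W
Q_cond = 83.0 + 73.4
Q_cond = 156.4 kW

156.4


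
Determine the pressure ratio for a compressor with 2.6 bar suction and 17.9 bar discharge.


PR = P_high / P_low
PR = 17.9 / 2.6
PR = 6.885

6.885


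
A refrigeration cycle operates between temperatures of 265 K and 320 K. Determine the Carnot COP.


dT = 320 - 265 = 55 K
COP_carnot = T_cold / dT = 265 / 55
COP_carnot = 4.818

4.818


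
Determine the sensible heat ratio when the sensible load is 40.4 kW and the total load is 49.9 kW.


SHR = Q_sensible / Q_total
SHR = 40.4 / 49.9
SHR = 0.81

0.81


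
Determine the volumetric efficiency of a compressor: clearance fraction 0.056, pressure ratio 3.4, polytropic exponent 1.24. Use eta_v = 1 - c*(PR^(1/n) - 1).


PR^(1/n) = 3.4^(1/1.24) = 2.68294661
eta_v = 1 - 0.056 * (2.68294661 - 1)
eta_v = 0.9058

0.9058


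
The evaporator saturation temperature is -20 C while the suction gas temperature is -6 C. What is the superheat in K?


Superheat = T_suction - T_evap
Superheat = -6 - (-20)
Superheat = 14 K

14


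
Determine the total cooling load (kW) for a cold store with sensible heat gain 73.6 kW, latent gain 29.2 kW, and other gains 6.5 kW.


Q_total = Q_s + Q_l + Q_misc
Q_total = 73.6 + 29.2 + 6.5
Q_total = 109.3 kW

109.3


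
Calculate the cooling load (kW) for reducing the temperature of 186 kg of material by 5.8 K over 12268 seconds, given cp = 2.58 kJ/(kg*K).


Q = m * cp * dT / t
Q = 186 * 2.58 * 5.8 / 12268
Q = 0.227 kW

0.227


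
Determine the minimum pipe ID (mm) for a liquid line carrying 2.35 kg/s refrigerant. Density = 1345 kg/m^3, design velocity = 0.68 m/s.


A = m_dot / (rho * v) = 2.35 / (1345 * 0.68) = 0.002569429259 m^2
d = sqrt(4*A/pi) * 1000
d = 57.2 mm

57.2


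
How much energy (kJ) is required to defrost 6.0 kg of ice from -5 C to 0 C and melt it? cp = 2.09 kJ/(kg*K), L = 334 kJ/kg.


Sensible heat = cp * dT = 2.09 * 5 = 10.45 kJ/kg
Total per kg = 10.45 + 334 = 344.45 kJ/kg
Q = m * total = 6.0 * 344.45
Q = 2066.7 kJ

2066.7


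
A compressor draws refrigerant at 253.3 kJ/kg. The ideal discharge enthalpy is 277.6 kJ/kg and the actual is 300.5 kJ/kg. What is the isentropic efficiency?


dh_ideal = 277.6 - 253.3 = 24.3 kJ/kg
dh_actual = 300.5 - 253.3 = 47.2 kJ/kg
eta_s = dh_ideal / dh_actual = 24.3 / 47.2
eta_s = 0.5148

0.5148


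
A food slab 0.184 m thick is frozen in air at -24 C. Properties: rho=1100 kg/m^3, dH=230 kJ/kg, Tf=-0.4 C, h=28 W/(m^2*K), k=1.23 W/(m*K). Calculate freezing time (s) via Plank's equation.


dT = -0.4 - (-24) = 23.6 K
term1 = a/(2h) = 0.184/(2*28) = 0.003285714286
term2 = a^2/(8k) = 0.184^2/(8*1.23) = 0.003440650407
t = rho*dH*1000/dT * (term1 + term2)
t = 1100*230*1000/23.6 * (0.003285714286 + 0.003440650407)
t = 72109 s

72109


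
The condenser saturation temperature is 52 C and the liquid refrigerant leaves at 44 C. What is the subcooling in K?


Subcooling = T_cond - T_liquid
Subcooling = 52 - 44
Subcooling = 8 K

8


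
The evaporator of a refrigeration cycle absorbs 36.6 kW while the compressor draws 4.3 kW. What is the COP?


COP = Q_evap / W
COP = 36.6 / 4.3
COP = 8.512

8.512


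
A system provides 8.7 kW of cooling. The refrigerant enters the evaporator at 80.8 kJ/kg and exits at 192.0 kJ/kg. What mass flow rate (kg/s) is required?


dh = 192.0 - 80.8 = 111.2 kJ/kg
m_dot = Q / dh = 8.7 / 111.2 = 0.0782 kg/s

0.0782


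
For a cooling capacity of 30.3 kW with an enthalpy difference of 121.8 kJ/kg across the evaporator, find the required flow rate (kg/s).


m_dot = Q / dh
m_dot = 30.3 / 121.8
m_dot = 0.2488 kg/s

0.2488


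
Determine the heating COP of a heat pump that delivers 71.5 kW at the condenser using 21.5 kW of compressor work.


COP_hp = Q_cond / W
COP_hp = 71.5 / 21.5
COP_hp = 3.326

3.326


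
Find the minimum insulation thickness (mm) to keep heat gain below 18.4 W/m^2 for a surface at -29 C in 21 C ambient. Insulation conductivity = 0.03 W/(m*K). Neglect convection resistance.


dT = 21 - (-29) = 50 K
thickness = k * dT / q_max * 1000
thickness = 0.03 * 50 / 18.4 * 1000
thickness = 81.5 mm

81.5
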